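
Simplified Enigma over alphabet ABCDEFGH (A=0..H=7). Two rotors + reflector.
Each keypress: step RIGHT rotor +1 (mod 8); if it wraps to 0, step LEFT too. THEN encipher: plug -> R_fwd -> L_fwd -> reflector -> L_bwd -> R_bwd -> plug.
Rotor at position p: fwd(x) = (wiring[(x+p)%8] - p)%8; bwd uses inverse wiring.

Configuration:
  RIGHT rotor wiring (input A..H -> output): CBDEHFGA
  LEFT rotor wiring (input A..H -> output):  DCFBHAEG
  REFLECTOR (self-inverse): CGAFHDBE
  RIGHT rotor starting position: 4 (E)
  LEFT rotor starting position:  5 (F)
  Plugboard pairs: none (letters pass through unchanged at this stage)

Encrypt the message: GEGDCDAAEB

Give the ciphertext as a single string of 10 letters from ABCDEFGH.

Answer: DHACEEFDCE

Derivation:
Char 1 ('G'): step: R->5, L=5; G->plug->G->R->H->L->C->refl->A->L'->F->R'->D->plug->D
Char 2 ('E'): step: R->6, L=5; E->plug->E->R->F->L->A->refl->C->L'->H->R'->H->plug->H
Char 3 ('G'): step: R->7, L=5; G->plug->G->R->G->L->E->refl->H->L'->B->R'->A->plug->A
Char 4 ('D'): step: R->0, L->6 (L advanced); D->plug->D->R->E->L->H->refl->E->L'->D->R'->C->plug->C
Char 5 ('C'): step: R->1, L=6; C->plug->C->R->D->L->E->refl->H->L'->E->R'->E->plug->E
Char 6 ('D'): step: R->2, L=6; D->plug->D->R->D->L->E->refl->H->L'->E->R'->E->plug->E
Char 7 ('A'): step: R->3, L=6; A->plug->A->R->B->L->A->refl->C->L'->H->R'->F->plug->F
Char 8 ('A'): step: R->4, L=6; A->plug->A->R->D->L->E->refl->H->L'->E->R'->D->plug->D
Char 9 ('E'): step: R->5, L=6; E->plug->E->R->E->L->H->refl->E->L'->D->R'->C->plug->C
Char 10 ('B'): step: R->6, L=6; B->plug->B->R->C->L->F->refl->D->L'->F->R'->E->plug->E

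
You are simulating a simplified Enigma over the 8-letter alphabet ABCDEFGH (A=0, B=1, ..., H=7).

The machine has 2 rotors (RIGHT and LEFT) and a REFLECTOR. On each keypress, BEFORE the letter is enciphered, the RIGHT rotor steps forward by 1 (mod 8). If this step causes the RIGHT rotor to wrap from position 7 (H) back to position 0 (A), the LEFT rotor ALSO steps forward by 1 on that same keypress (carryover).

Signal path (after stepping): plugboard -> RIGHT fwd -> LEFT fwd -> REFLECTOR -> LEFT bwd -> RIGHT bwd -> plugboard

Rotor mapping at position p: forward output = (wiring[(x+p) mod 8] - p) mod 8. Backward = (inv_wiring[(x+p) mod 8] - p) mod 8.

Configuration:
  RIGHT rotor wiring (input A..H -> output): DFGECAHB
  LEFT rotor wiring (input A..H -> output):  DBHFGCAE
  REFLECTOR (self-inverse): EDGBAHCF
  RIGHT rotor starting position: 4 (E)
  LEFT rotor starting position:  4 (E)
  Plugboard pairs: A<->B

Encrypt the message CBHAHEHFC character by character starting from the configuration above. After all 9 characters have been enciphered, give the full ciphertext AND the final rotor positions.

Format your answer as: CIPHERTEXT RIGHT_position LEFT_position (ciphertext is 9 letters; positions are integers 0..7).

Char 1 ('C'): step: R->5, L=4; C->plug->C->R->E->L->H->refl->F->L'->F->R'->H->plug->H
Char 2 ('B'): step: R->6, L=4; B->plug->A->R->B->L->G->refl->C->L'->A->R'->E->plug->E
Char 3 ('H'): step: R->7, L=4; H->plug->H->R->A->L->C->refl->G->L'->B->R'->G->plug->G
Char 4 ('A'): step: R->0, L->5 (L advanced); A->plug->B->R->F->L->C->refl->G->L'->D->R'->A->plug->B
Char 5 ('H'): step: R->1, L=5; H->plug->H->R->C->L->H->refl->F->L'->A->R'->G->plug->G
Char 6 ('E'): step: R->2, L=5; E->plug->E->R->F->L->C->refl->G->L'->D->R'->H->plug->H
Char 7 ('H'): step: R->3, L=5; H->plug->H->R->D->L->G->refl->C->L'->F->R'->C->plug->C
Char 8 ('F'): step: R->4, L=5; F->plug->F->R->B->L->D->refl->B->L'->H->R'->E->plug->E
Char 9 ('C'): step: R->5, L=5; C->plug->C->R->E->L->E->refl->A->L'->G->R'->D->plug->D
Final: ciphertext=HEGBGHCED, RIGHT=5, LEFT=5

Answer: HEGBGHCED 5 5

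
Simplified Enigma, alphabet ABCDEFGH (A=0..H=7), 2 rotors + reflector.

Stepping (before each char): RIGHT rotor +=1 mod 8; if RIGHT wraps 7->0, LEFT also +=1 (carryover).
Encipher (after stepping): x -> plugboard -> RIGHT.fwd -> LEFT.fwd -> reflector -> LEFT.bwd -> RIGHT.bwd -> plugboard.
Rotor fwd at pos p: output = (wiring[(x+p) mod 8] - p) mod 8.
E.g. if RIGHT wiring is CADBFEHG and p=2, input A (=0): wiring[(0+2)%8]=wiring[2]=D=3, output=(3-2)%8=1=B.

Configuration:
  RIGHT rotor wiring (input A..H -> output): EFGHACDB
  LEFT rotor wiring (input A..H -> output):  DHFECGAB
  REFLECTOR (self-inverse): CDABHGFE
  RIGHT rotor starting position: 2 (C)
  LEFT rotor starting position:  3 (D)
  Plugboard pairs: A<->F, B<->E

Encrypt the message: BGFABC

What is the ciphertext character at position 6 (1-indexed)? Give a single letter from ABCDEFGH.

Char 1 ('B'): step: R->3, L=3; B->plug->E->R->G->L->E->refl->H->L'->B->R'->F->plug->A
Char 2 ('G'): step: R->4, L=3; G->plug->G->R->C->L->D->refl->B->L'->A->R'->E->plug->B
Char 3 ('F'): step: R->5, L=3; F->plug->A->R->F->L->A->refl->C->L'->H->R'->D->plug->D
Char 4 ('A'): step: R->6, L=3; A->plug->F->R->B->L->H->refl->E->L'->G->R'->C->plug->C
Char 5 ('B'): step: R->7, L=3; B->plug->E->R->A->L->B->refl->D->L'->C->R'->A->plug->F
Char 6 ('C'): step: R->0, L->4 (L advanced); C->plug->C->R->G->L->B->refl->D->L'->F->R'->B->plug->E

E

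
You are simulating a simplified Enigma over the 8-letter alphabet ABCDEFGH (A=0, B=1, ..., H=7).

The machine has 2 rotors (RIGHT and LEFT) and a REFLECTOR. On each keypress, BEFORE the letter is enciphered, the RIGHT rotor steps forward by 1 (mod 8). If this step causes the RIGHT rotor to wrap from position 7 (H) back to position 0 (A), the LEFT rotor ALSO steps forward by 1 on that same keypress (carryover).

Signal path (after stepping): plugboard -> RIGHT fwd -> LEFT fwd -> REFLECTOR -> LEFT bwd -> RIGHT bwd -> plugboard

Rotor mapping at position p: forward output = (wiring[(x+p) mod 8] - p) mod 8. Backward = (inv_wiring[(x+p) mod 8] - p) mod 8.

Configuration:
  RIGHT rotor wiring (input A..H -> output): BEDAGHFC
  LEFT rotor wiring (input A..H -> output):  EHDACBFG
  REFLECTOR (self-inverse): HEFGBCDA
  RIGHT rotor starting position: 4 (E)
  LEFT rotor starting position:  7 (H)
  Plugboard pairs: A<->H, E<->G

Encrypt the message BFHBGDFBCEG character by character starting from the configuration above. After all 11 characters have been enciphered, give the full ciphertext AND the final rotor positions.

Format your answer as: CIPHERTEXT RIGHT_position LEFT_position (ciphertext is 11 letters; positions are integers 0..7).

Answer: HEDGFFCCBGH 7 0

Derivation:
Char 1 ('B'): step: R->5, L=7; B->plug->B->R->A->L->H->refl->A->L'->C->R'->A->plug->H
Char 2 ('F'): step: R->6, L=7; F->plug->F->R->C->L->A->refl->H->L'->A->R'->G->plug->E
Char 3 ('H'): step: R->7, L=7; H->plug->A->R->D->L->E->refl->B->L'->E->R'->D->plug->D
Char 4 ('B'): step: R->0, L->0 (L advanced); B->plug->B->R->E->L->C->refl->F->L'->G->R'->E->plug->G
Char 5 ('G'): step: R->1, L=0; G->plug->E->R->G->L->F->refl->C->L'->E->R'->F->plug->F
Char 6 ('D'): step: R->2, L=0; D->plug->D->R->F->L->B->refl->E->L'->A->R'->F->plug->F
Char 7 ('F'): step: R->3, L=0; F->plug->F->R->G->L->F->refl->C->L'->E->R'->C->plug->C
Char 8 ('B'): step: R->4, L=0; B->plug->B->R->D->L->A->refl->H->L'->B->R'->C->plug->C
Char 9 ('C'): step: R->5, L=0; C->plug->C->R->F->L->B->refl->E->L'->A->R'->B->plug->B
Char 10 ('E'): step: R->6, L=0; E->plug->G->R->A->L->E->refl->B->L'->F->R'->E->plug->G
Char 11 ('G'): step: R->7, L=0; G->plug->E->R->B->L->H->refl->A->L'->D->R'->A->plug->H
Final: ciphertext=HEDGFFCCBGH, RIGHT=7, LEFT=0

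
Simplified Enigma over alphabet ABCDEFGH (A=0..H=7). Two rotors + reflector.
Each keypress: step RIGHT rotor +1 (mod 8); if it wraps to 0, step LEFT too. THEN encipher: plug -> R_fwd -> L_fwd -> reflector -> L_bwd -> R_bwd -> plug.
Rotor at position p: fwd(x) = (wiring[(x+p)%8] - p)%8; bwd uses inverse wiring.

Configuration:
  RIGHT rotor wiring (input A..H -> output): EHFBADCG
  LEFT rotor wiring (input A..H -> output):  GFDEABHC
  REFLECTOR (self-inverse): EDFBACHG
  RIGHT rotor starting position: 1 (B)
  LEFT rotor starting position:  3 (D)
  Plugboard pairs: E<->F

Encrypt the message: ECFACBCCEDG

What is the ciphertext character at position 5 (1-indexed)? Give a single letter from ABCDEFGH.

Char 1 ('E'): step: R->2, L=3; E->plug->F->R->E->L->H->refl->G->L'->C->R'->G->plug->G
Char 2 ('C'): step: R->3, L=3; C->plug->C->R->A->L->B->refl->D->L'->F->R'->B->plug->B
Char 3 ('F'): step: R->4, L=3; F->plug->E->R->A->L->B->refl->D->L'->F->R'->H->plug->H
Char 4 ('A'): step: R->5, L=3; A->plug->A->R->G->L->C->refl->F->L'->B->R'->C->plug->C
Char 5 ('C'): step: R->6, L=3; C->plug->C->R->G->L->C->refl->F->L'->B->R'->D->plug->D

D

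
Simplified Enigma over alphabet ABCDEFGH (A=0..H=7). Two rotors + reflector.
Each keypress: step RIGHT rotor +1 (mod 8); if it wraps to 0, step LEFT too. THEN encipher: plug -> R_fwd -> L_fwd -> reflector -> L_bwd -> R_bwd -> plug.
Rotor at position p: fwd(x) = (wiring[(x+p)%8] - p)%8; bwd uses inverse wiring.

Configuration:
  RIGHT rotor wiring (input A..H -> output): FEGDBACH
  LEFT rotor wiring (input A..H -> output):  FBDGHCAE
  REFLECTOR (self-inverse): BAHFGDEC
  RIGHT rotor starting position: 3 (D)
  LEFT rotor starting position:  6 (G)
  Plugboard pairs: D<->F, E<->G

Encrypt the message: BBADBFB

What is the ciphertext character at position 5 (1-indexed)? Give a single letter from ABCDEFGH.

Char 1 ('B'): step: R->4, L=6; B->plug->B->R->E->L->F->refl->D->L'->D->R'->D->plug->F
Char 2 ('B'): step: R->5, L=6; B->plug->B->R->F->L->A->refl->B->L'->G->R'->G->plug->E
Char 3 ('A'): step: R->6, L=6; A->plug->A->R->E->L->F->refl->D->L'->D->R'->G->plug->E
Char 4 ('D'): step: R->7, L=6; D->plug->F->R->C->L->H->refl->C->L'->A->R'->A->plug->A
Char 5 ('B'): step: R->0, L->7 (L advanced); B->plug->B->R->E->L->H->refl->C->L'->C->R'->G->plug->E

E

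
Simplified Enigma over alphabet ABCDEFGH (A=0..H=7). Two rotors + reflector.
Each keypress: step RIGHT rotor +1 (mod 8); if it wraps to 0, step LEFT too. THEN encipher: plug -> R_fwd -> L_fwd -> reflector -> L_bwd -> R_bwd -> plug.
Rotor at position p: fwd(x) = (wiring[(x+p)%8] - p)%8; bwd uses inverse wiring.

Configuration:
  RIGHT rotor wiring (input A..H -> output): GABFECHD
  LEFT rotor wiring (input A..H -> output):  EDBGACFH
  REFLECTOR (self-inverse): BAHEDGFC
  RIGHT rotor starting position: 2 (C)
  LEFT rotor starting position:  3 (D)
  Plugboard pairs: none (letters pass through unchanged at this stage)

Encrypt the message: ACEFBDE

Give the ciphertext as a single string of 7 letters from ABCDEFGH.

Char 1 ('A'): step: R->3, L=3; A->plug->A->R->C->L->H->refl->C->L'->D->R'->F->plug->F
Char 2 ('C'): step: R->4, L=3; C->plug->C->R->D->L->C->refl->H->L'->C->R'->E->plug->E
Char 3 ('E'): step: R->5, L=3; E->plug->E->R->D->L->C->refl->H->L'->C->R'->B->plug->B
Char 4 ('F'): step: R->6, L=3; F->plug->F->R->H->L->G->refl->F->L'->B->R'->A->plug->A
Char 5 ('B'): step: R->7, L=3; B->plug->B->R->H->L->G->refl->F->L'->B->R'->C->plug->C
Char 6 ('D'): step: R->0, L->4 (L advanced); D->plug->D->R->F->L->H->refl->C->L'->H->R'->G->plug->G
Char 7 ('E'): step: R->1, L=4; E->plug->E->R->B->L->G->refl->F->L'->G->R'->F->plug->F

Answer: FEBACGF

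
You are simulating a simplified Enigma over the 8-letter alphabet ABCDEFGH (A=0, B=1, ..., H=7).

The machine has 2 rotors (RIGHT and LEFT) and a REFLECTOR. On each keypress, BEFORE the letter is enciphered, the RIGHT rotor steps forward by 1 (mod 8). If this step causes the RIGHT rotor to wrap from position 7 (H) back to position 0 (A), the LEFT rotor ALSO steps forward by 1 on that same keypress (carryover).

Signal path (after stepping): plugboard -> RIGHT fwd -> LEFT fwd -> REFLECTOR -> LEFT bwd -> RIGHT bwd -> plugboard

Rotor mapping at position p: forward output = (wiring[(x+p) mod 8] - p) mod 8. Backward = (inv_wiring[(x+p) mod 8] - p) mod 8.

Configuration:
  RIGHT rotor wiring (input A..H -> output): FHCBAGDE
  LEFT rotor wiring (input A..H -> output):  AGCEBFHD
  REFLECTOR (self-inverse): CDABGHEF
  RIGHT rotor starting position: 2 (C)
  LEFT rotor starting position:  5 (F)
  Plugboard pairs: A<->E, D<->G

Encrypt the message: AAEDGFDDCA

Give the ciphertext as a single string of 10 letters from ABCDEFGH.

Answer: GGGCHAFFFC

Derivation:
Char 1 ('A'): step: R->3, L=5; A->plug->E->R->B->L->C->refl->A->L'->A->R'->D->plug->G
Char 2 ('A'): step: R->4, L=5; A->plug->E->R->B->L->C->refl->A->L'->A->R'->D->plug->G
Char 3 ('E'): step: R->5, L=5; E->plug->A->R->B->L->C->refl->A->L'->A->R'->D->plug->G
Char 4 ('D'): step: R->6, L=5; D->plug->G->R->C->L->G->refl->E->L'->H->R'->C->plug->C
Char 5 ('G'): step: R->7, L=5; G->plug->D->R->D->L->D->refl->B->L'->E->R'->H->plug->H
Char 6 ('F'): step: R->0, L->6 (L advanced); F->plug->F->R->G->L->D->refl->B->L'->A->R'->E->plug->A
Char 7 ('D'): step: R->1, L=6; D->plug->G->R->D->L->A->refl->C->L'->C->R'->F->plug->F
Char 8 ('D'): step: R->2, L=6; D->plug->G->R->D->L->A->refl->C->L'->C->R'->F->plug->F
Char 9 ('C'): step: R->3, L=6; C->plug->C->R->D->L->A->refl->C->L'->C->R'->F->plug->F
Char 10 ('A'): step: R->4, L=6; A->plug->E->R->B->L->F->refl->H->L'->H->R'->C->plug->C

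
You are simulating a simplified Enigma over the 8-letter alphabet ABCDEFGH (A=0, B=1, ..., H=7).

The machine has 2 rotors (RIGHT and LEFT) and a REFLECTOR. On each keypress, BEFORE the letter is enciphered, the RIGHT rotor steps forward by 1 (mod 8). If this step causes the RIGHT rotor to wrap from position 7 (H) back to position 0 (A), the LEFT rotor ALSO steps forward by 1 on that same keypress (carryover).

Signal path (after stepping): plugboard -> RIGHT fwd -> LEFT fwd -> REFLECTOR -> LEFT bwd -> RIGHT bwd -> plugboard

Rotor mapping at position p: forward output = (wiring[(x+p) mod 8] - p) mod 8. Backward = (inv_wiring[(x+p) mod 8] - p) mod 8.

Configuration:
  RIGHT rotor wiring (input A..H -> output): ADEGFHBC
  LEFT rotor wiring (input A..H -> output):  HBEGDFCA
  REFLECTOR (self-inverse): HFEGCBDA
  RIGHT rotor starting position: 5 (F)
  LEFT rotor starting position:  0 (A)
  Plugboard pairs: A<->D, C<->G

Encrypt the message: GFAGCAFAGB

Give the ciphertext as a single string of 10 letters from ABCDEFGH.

Answer: EHDDFCDBAE

Derivation:
Char 1 ('G'): step: R->6, L=0; G->plug->C->R->C->L->E->refl->C->L'->G->R'->E->plug->E
Char 2 ('F'): step: R->7, L=0; F->plug->F->R->G->L->C->refl->E->L'->C->R'->H->plug->H
Char 3 ('A'): step: R->0, L->1 (L advanced); A->plug->D->R->G->L->H->refl->A->L'->A->R'->A->plug->D
Char 4 ('G'): step: R->1, L=1; G->plug->C->R->F->L->B->refl->F->L'->C->R'->A->plug->D
Char 5 ('C'): step: R->2, L=1; C->plug->G->R->G->L->H->refl->A->L'->A->R'->F->plug->F
Char 6 ('A'): step: R->3, L=1; A->plug->D->R->G->L->H->refl->A->L'->A->R'->G->plug->C
Char 7 ('F'): step: R->4, L=1; F->plug->F->R->H->L->G->refl->D->L'->B->R'->A->plug->D
Char 8 ('A'): step: R->5, L=1; A->plug->D->R->D->L->C->refl->E->L'->E->R'->B->plug->B
Char 9 ('G'): step: R->6, L=1; G->plug->C->R->C->L->F->refl->B->L'->F->R'->D->plug->A
Char 10 ('B'): step: R->7, L=1; B->plug->B->R->B->L->D->refl->G->L'->H->R'->E->plug->E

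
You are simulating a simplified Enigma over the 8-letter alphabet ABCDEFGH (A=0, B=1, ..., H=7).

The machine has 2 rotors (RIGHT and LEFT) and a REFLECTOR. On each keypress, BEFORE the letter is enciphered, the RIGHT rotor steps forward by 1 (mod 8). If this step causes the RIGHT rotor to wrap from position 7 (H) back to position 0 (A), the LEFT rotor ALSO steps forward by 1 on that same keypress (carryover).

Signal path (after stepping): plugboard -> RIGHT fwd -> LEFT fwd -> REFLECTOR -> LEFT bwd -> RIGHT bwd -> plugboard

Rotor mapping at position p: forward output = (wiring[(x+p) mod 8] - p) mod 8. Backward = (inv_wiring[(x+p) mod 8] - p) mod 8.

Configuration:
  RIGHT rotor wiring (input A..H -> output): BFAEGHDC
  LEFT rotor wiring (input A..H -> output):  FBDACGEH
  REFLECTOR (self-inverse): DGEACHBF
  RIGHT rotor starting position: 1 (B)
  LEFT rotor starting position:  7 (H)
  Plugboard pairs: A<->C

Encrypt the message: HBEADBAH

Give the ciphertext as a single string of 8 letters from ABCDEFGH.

Answer: BGHEFCFB

Derivation:
Char 1 ('H'): step: R->2, L=7; H->plug->H->R->D->L->E->refl->C->L'->C->R'->B->plug->B
Char 2 ('B'): step: R->3, L=7; B->plug->B->R->D->L->E->refl->C->L'->C->R'->G->plug->G
Char 3 ('E'): step: R->4, L=7; E->plug->E->R->F->L->D->refl->A->L'->A->R'->H->plug->H
Char 4 ('A'): step: R->5, L=7; A->plug->C->R->F->L->D->refl->A->L'->A->R'->E->plug->E
Char 5 ('D'): step: R->6, L=7; D->plug->D->R->H->L->F->refl->H->L'->G->R'->F->plug->F
Char 6 ('B'): step: R->7, L=7; B->plug->B->R->C->L->C->refl->E->L'->D->R'->A->plug->C
Char 7 ('A'): step: R->0, L->0 (L advanced); A->plug->C->R->A->L->F->refl->H->L'->H->R'->F->plug->F
Char 8 ('H'): step: R->1, L=0; H->plug->H->R->A->L->F->refl->H->L'->H->R'->B->plug->B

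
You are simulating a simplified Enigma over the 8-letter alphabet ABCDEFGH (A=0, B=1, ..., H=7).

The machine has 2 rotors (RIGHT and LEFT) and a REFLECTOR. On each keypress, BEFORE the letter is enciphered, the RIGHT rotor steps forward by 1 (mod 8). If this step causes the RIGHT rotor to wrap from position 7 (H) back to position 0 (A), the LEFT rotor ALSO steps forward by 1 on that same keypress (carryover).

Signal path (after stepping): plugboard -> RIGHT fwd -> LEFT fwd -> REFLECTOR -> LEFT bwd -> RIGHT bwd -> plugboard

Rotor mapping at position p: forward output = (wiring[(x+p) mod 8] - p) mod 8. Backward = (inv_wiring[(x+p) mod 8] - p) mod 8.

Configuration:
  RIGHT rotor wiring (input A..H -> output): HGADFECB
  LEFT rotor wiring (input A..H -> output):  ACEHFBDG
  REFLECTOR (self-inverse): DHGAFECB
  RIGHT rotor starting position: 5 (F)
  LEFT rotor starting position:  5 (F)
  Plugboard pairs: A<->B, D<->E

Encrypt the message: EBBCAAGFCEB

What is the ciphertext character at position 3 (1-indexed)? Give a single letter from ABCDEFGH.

Char 1 ('E'): step: R->6, L=5; E->plug->D->R->A->L->E->refl->F->L'->E->R'->A->plug->B
Char 2 ('B'): step: R->7, L=5; B->plug->A->R->C->L->B->refl->H->L'->F->R'->G->plug->G
Char 3 ('B'): step: R->0, L->6 (L advanced); B->plug->A->R->H->L->D->refl->A->L'->B->R'->H->plug->H

H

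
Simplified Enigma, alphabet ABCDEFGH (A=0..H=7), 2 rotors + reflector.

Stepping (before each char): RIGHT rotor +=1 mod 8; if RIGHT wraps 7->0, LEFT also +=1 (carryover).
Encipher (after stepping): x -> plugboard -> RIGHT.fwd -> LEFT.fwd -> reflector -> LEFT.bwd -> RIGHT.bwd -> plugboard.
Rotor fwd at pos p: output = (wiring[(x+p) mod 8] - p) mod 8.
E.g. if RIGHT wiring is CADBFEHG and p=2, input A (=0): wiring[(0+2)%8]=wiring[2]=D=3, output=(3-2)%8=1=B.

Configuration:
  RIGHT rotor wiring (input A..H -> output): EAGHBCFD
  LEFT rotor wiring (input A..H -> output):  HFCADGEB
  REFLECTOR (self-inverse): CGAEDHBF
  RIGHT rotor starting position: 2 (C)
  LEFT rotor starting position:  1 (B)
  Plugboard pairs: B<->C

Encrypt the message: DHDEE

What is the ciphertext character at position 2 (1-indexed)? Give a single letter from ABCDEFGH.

Char 1 ('D'): step: R->3, L=1; D->plug->D->R->C->L->H->refl->F->L'->E->R'->A->plug->A
Char 2 ('H'): step: R->4, L=1; H->plug->H->R->D->L->C->refl->A->L'->G->R'->B->plug->C

C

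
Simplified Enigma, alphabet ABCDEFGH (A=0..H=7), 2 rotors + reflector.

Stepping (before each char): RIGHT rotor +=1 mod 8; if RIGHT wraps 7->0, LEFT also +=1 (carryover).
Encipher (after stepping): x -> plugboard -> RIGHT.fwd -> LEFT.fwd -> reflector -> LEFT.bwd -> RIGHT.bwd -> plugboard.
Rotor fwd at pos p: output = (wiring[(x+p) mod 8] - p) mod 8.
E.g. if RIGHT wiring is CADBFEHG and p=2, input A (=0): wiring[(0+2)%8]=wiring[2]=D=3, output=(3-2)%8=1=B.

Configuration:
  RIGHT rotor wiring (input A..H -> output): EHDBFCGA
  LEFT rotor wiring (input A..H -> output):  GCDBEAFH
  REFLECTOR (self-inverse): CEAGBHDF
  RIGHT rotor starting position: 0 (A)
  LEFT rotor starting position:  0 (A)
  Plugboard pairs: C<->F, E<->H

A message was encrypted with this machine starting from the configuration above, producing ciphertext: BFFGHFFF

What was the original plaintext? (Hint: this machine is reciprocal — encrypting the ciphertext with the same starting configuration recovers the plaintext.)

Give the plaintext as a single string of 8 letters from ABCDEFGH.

Answer: FHABEGHG

Derivation:
Char 1 ('B'): step: R->1, L=0; B->plug->B->R->C->L->D->refl->G->L'->A->R'->C->plug->F
Char 2 ('F'): step: R->2, L=0; F->plug->C->R->D->L->B->refl->E->L'->E->R'->E->plug->H
Char 3 ('F'): step: R->3, L=0; F->plug->C->R->H->L->H->refl->F->L'->G->R'->A->plug->A
Char 4 ('G'): step: R->4, L=0; G->plug->G->R->H->L->H->refl->F->L'->G->R'->B->plug->B
Char 5 ('H'): step: R->5, L=0; H->plug->E->R->C->L->D->refl->G->L'->A->R'->H->plug->E
Char 6 ('F'): step: R->6, L=0; F->plug->C->R->G->L->F->refl->H->L'->H->R'->G->plug->G
Char 7 ('F'): step: R->7, L=0; F->plug->C->R->A->L->G->refl->D->L'->C->R'->E->plug->H
Char 8 ('F'): step: R->0, L->1 (L advanced); F->plug->C->R->D->L->D->refl->G->L'->G->R'->G->plug->G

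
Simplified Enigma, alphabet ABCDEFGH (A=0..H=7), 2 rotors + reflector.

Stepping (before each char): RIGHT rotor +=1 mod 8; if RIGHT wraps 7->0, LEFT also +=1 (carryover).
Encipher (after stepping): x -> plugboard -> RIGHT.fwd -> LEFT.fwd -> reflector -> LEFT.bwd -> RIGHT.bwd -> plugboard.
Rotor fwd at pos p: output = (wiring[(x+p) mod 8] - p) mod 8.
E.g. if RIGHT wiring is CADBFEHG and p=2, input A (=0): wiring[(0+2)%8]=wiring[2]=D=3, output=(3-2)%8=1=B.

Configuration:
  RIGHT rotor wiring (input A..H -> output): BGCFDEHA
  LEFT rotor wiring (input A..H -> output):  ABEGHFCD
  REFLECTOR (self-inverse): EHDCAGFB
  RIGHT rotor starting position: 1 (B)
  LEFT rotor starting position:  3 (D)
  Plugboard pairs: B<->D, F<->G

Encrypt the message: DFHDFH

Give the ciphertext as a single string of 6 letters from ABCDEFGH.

Answer: FHBFHD

Derivation:
Char 1 ('D'): step: R->2, L=3; D->plug->B->R->D->L->H->refl->B->L'->H->R'->G->plug->F
Char 2 ('F'): step: R->3, L=3; F->plug->G->R->D->L->H->refl->B->L'->H->R'->H->plug->H
Char 3 ('H'): step: R->4, L=3; H->plug->H->R->B->L->E->refl->A->L'->E->R'->D->plug->B
Char 4 ('D'): step: R->5, L=3; D->plug->B->R->C->L->C->refl->D->L'->A->R'->G->plug->F
Char 5 ('F'): step: R->6, L=3; F->plug->G->R->F->L->F->refl->G->L'->G->R'->H->plug->H
Char 6 ('H'): step: R->7, L=3; H->plug->H->R->A->L->D->refl->C->L'->C->R'->B->plug->D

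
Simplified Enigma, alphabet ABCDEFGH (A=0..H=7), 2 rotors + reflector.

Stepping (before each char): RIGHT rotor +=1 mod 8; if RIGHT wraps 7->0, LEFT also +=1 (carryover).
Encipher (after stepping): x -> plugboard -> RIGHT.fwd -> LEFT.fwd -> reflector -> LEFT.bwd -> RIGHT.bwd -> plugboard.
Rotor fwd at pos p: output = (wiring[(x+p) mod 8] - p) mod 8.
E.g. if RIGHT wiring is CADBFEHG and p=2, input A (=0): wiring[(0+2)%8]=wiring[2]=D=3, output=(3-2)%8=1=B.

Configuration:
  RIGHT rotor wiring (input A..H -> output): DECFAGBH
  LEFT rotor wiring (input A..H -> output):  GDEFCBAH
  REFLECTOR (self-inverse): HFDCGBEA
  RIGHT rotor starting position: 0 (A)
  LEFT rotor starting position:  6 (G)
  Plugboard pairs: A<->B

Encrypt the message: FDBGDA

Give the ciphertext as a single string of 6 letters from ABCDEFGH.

Char 1 ('F'): step: R->1, L=6; F->plug->F->R->A->L->C->refl->D->L'->H->R'->D->plug->D
Char 2 ('D'): step: R->2, L=6; D->plug->D->R->E->L->G->refl->E->L'->G->R'->C->plug->C
Char 3 ('B'): step: R->3, L=6; B->plug->A->R->C->L->A->refl->H->L'->F->R'->B->plug->A
Char 4 ('G'): step: R->4, L=6; G->plug->G->R->G->L->E->refl->G->L'->E->R'->A->plug->B
Char 5 ('D'): step: R->5, L=6; D->plug->D->R->G->L->E->refl->G->L'->E->R'->B->plug->A
Char 6 ('A'): step: R->6, L=6; A->plug->B->R->B->L->B->refl->F->L'->D->R'->A->plug->B

Answer: DCABAB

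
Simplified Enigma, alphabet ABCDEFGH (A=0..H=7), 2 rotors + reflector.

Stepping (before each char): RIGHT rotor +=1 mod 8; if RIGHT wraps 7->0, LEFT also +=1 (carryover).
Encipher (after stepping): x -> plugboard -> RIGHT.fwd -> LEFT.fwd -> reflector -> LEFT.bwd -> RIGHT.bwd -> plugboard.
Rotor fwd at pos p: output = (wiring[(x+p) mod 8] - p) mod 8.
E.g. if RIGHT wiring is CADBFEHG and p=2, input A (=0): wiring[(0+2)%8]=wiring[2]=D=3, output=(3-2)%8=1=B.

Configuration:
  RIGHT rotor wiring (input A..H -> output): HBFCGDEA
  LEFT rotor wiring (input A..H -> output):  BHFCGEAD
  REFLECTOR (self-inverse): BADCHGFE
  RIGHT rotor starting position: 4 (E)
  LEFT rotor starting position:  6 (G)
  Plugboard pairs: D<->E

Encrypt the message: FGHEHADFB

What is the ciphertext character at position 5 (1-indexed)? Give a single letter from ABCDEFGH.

Char 1 ('F'): step: R->5, L=6; F->plug->F->R->A->L->C->refl->D->L'->C->R'->D->plug->E
Char 2 ('G'): step: R->6, L=6; G->plug->G->R->A->L->C->refl->D->L'->C->R'->B->plug->B
Char 3 ('H'): step: R->7, L=6; H->plug->H->R->F->L->E->refl->H->L'->E->R'->G->plug->G
Char 4 ('E'): step: R->0, L->7 (L advanced); E->plug->D->R->C->L->A->refl->B->L'->H->R'->A->plug->A
Char 5 ('H'): step: R->1, L=7; H->plug->H->R->G->L->F->refl->G->L'->D->R'->F->plug->F

F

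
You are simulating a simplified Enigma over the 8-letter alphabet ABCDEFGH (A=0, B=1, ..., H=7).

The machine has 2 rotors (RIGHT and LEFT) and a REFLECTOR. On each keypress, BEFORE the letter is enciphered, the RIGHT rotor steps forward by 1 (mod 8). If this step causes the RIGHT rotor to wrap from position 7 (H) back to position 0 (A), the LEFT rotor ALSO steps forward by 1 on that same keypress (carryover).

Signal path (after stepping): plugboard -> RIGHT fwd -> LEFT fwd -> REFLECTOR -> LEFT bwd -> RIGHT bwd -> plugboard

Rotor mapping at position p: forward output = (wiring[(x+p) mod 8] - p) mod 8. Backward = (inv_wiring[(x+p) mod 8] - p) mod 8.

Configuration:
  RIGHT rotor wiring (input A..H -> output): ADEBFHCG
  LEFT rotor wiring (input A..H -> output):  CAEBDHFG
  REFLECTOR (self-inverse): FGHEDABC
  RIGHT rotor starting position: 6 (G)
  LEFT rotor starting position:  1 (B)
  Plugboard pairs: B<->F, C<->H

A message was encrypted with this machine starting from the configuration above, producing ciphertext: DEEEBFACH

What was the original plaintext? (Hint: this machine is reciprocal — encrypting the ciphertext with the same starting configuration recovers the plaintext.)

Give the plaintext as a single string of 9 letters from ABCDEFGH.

Char 1 ('D'): step: R->7, L=1; D->plug->D->R->F->L->E->refl->D->L'->B->R'->B->plug->F
Char 2 ('E'): step: R->0, L->2 (L advanced); E->plug->E->R->F->L->E->refl->D->L'->E->R'->C->plug->H
Char 3 ('E'): step: R->1, L=2; E->plug->E->R->G->L->A->refl->F->L'->D->R'->B->plug->F
Char 4 ('E'): step: R->2, L=2; E->plug->E->R->A->L->C->refl->H->L'->B->R'->H->plug->C
Char 5 ('B'): step: R->3, L=2; B->plug->F->R->F->L->E->refl->D->L'->E->R'->C->plug->H
Char 6 ('F'): step: R->4, L=2; F->plug->B->R->D->L->F->refl->A->L'->G->R'->C->plug->H
Char 7 ('A'): step: R->5, L=2; A->plug->A->R->C->L->B->refl->G->L'->H->R'->F->plug->B
Char 8 ('C'): step: R->6, L=2; C->plug->H->R->B->L->H->refl->C->L'->A->R'->B->plug->F
Char 9 ('H'): step: R->7, L=2; H->plug->C->R->E->L->D->refl->E->L'->F->R'->D->plug->D

Answer: FHFCHHBFD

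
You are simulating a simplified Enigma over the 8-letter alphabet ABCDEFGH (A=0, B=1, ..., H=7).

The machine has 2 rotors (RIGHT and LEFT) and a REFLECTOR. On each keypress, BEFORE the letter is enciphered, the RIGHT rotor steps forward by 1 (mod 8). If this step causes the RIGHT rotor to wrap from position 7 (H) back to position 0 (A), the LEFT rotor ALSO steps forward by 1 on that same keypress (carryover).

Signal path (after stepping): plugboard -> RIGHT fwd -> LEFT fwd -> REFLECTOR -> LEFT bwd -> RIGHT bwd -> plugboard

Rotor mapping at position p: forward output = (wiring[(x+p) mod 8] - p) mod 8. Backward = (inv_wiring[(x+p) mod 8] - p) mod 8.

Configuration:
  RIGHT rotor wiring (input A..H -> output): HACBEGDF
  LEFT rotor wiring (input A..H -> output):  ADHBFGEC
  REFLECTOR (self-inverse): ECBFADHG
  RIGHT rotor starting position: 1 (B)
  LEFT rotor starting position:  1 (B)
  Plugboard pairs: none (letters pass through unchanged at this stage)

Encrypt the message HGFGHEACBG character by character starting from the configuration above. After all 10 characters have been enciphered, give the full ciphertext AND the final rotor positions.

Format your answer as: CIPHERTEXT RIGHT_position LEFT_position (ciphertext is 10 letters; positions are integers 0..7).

Answer: AFHFGDEFDC 3 2

Derivation:
Char 1 ('H'): step: R->2, L=1; H->plug->H->R->G->L->B->refl->C->L'->A->R'->A->plug->A
Char 2 ('G'): step: R->3, L=1; G->plug->G->R->F->L->D->refl->F->L'->E->R'->F->plug->F
Char 3 ('F'): step: R->4, L=1; F->plug->F->R->E->L->F->refl->D->L'->F->R'->H->plug->H
Char 4 ('G'): step: R->5, L=1; G->plug->G->R->E->L->F->refl->D->L'->F->R'->F->plug->F
Char 5 ('H'): step: R->6, L=1; H->plug->H->R->A->L->C->refl->B->L'->G->R'->G->plug->G
Char 6 ('E'): step: R->7, L=1; E->plug->E->R->C->L->A->refl->E->L'->D->R'->D->plug->D
Char 7 ('A'): step: R->0, L->2 (L advanced); A->plug->A->R->H->L->B->refl->C->L'->E->R'->E->plug->E
Char 8 ('C'): step: R->1, L=2; C->plug->C->R->A->L->F->refl->D->L'->C->R'->F->plug->F
Char 9 ('B'): step: R->2, L=2; B->plug->B->R->H->L->B->refl->C->L'->E->R'->D->plug->D
Char 10 ('G'): step: R->3, L=2; G->plug->G->R->F->L->A->refl->E->L'->D->R'->C->plug->C
Final: ciphertext=AFHFGDEFDC, RIGHT=3, LEFT=2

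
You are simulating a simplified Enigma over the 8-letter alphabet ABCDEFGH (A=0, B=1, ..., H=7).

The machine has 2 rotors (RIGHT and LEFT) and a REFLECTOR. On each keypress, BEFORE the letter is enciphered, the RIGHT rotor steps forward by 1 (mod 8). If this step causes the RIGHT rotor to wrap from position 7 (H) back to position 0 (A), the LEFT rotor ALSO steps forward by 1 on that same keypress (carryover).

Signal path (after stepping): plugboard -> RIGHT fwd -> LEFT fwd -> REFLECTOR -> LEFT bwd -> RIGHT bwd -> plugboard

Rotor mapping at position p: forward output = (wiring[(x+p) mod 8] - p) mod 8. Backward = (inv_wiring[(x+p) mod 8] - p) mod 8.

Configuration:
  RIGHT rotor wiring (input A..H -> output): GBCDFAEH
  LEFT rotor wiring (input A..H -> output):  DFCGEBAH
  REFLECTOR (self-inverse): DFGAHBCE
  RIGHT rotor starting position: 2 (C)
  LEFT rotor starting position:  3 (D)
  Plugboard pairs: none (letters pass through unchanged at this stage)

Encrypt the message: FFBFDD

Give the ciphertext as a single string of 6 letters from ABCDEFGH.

Char 1 ('F'): step: R->3, L=3; F->plug->F->R->D->L->F->refl->B->L'->B->R'->D->plug->D
Char 2 ('F'): step: R->4, L=3; F->plug->F->R->F->L->A->refl->D->L'->A->R'->C->plug->C
Char 3 ('B'): step: R->5, L=3; B->plug->B->R->H->L->H->refl->E->L'->E->R'->E->plug->E
Char 4 ('F'): step: R->6, L=3; F->plug->F->R->F->L->A->refl->D->L'->A->R'->C->plug->C
Char 5 ('D'): step: R->7, L=3; D->plug->D->R->D->L->F->refl->B->L'->B->R'->G->plug->G
Char 6 ('D'): step: R->0, L->4 (L advanced); D->plug->D->R->D->L->D->refl->A->L'->A->R'->F->plug->F

Answer: DCECGF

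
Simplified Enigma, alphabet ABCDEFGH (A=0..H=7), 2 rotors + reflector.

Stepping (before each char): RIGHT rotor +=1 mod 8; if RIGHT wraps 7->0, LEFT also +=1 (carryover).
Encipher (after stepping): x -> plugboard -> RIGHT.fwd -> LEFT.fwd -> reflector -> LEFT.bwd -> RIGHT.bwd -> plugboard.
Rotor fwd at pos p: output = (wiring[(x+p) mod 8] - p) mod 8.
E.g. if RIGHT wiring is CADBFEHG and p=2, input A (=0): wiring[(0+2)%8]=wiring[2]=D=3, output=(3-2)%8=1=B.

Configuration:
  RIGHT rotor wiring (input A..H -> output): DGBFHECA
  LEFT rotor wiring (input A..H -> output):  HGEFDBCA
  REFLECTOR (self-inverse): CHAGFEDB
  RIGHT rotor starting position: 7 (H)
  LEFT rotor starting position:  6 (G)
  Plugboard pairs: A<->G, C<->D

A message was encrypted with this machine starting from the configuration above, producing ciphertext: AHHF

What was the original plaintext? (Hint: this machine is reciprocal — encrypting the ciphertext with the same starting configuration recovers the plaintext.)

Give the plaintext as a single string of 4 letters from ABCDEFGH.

Char 1 ('A'): step: R->0, L->7 (L advanced); A->plug->G->R->C->L->H->refl->B->L'->A->R'->H->plug->H
Char 2 ('H'): step: R->1, L=7; H->plug->H->R->C->L->H->refl->B->L'->A->R'->B->plug->B
Char 3 ('H'): step: R->2, L=7; H->plug->H->R->E->L->G->refl->D->L'->H->R'->A->plug->G
Char 4 ('F'): step: R->3, L=7; F->plug->F->R->A->L->B->refl->H->L'->C->R'->A->plug->G

Answer: HBGG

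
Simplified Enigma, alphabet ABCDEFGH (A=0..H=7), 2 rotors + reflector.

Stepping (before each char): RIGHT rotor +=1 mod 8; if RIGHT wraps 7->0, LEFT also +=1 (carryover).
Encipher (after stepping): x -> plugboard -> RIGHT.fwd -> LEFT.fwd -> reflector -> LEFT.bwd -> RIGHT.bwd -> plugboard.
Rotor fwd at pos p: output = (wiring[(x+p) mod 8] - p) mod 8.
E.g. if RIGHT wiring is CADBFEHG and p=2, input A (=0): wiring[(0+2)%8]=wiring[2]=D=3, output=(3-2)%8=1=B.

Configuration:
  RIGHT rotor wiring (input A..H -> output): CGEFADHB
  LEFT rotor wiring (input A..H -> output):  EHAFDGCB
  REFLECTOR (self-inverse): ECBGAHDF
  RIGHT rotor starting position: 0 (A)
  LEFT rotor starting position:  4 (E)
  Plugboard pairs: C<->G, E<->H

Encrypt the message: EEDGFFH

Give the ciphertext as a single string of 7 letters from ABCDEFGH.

Answer: DGHCHAC

Derivation:
Char 1 ('E'): step: R->1, L=4; E->plug->H->R->B->L->C->refl->B->L'->H->R'->D->plug->D
Char 2 ('E'): step: R->2, L=4; E->plug->H->R->E->L->A->refl->E->L'->G->R'->C->plug->G
Char 3 ('D'): step: R->3, L=4; D->plug->D->R->E->L->A->refl->E->L'->G->R'->E->plug->H
Char 4 ('G'): step: R->4, L=4; G->plug->C->R->D->L->F->refl->H->L'->A->R'->G->plug->C
Char 5 ('F'): step: R->5, L=4; F->plug->F->R->H->L->B->refl->C->L'->B->R'->E->plug->H
Char 6 ('F'): step: R->6, L=4; F->plug->F->R->H->L->B->refl->C->L'->B->R'->A->plug->A
Char 7 ('H'): step: R->7, L=4; H->plug->E->R->G->L->E->refl->A->L'->E->R'->G->plug->C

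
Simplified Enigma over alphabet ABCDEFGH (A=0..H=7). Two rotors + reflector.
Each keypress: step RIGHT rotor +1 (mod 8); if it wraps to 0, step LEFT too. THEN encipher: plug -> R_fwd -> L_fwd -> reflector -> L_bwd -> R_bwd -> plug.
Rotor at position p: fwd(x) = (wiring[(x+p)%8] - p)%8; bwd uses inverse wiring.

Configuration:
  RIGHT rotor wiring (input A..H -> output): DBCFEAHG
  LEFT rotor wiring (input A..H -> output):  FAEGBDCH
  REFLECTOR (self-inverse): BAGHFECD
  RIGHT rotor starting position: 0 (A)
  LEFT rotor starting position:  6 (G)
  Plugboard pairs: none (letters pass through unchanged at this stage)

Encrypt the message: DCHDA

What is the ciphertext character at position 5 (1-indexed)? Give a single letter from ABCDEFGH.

Char 1 ('D'): step: R->1, L=6; D->plug->D->R->D->L->C->refl->G->L'->E->R'->C->plug->C
Char 2 ('C'): step: R->2, L=6; C->plug->C->R->C->L->H->refl->D->L'->G->R'->D->plug->D
Char 3 ('H'): step: R->3, L=6; H->plug->H->R->H->L->F->refl->E->L'->A->R'->F->plug->F
Char 4 ('D'): step: R->4, L=6; D->plug->D->R->C->L->H->refl->D->L'->G->R'->G->plug->G
Char 5 ('A'): step: R->5, L=6; A->plug->A->R->D->L->C->refl->G->L'->E->R'->E->plug->E

E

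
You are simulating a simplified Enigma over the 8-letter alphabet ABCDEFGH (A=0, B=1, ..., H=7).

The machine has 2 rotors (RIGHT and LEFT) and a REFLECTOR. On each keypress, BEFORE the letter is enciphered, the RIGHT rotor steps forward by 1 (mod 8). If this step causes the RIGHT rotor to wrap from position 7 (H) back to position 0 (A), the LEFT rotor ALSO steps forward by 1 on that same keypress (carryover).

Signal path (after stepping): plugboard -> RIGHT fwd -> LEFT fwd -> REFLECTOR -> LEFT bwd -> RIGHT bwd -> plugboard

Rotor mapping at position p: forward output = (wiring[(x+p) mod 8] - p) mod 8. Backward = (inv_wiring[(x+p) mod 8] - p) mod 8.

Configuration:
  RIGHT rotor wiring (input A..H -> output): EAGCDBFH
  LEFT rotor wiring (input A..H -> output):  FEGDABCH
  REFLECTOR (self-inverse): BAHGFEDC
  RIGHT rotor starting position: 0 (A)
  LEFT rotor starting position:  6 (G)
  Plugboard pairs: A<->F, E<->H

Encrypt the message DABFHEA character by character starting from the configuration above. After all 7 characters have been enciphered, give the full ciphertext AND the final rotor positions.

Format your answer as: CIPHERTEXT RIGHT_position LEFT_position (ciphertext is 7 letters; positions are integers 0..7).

Char 1 ('D'): step: R->1, L=6; D->plug->D->R->C->L->H->refl->C->L'->G->R'->G->plug->G
Char 2 ('A'): step: R->2, L=6; A->plug->F->R->F->L->F->refl->E->L'->A->R'->B->plug->B
Char 3 ('B'): step: R->3, L=6; B->plug->B->R->A->L->E->refl->F->L'->F->R'->G->plug->G
Char 4 ('F'): step: R->4, L=6; F->plug->A->R->H->L->D->refl->G->L'->D->R'->D->plug->D
Char 5 ('H'): step: R->5, L=6; H->plug->E->R->D->L->G->refl->D->L'->H->R'->D->plug->D
Char 6 ('E'): step: R->6, L=6; E->plug->H->R->D->L->G->refl->D->L'->H->R'->A->plug->F
Char 7 ('A'): step: R->7, L=6; A->plug->F->R->E->L->A->refl->B->L'->B->R'->C->plug->C
Final: ciphertext=GBGDDFC, RIGHT=7, LEFT=6

Answer: GBGDDFC 7 6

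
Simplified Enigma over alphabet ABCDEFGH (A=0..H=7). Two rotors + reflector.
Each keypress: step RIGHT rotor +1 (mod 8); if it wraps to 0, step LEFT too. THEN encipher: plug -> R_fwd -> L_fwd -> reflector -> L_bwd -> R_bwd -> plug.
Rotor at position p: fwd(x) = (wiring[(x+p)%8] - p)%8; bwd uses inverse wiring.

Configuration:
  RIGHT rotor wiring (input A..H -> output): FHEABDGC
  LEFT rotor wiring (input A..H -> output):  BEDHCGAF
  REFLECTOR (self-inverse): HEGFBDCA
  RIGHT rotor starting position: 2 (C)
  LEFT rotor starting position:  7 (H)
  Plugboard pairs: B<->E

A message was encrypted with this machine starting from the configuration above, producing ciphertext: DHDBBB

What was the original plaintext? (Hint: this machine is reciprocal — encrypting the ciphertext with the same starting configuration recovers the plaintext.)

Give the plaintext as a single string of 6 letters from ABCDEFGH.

Answer: BDEECD

Derivation:
Char 1 ('D'): step: R->3, L=7; D->plug->D->R->D->L->E->refl->B->L'->H->R'->E->plug->B
Char 2 ('H'): step: R->4, L=7; H->plug->H->R->E->L->A->refl->H->L'->G->R'->D->plug->D
Char 3 ('D'): step: R->5, L=7; D->plug->D->R->A->L->G->refl->C->L'->B->R'->B->plug->E
Char 4 ('B'): step: R->6, L=7; B->plug->E->R->G->L->H->refl->A->L'->E->R'->B->plug->E
Char 5 ('B'): step: R->7, L=7; B->plug->E->R->B->L->C->refl->G->L'->A->R'->C->plug->C
Char 6 ('B'): step: R->0, L->0 (L advanced); B->plug->E->R->B->L->E->refl->B->L'->A->R'->D->plug->D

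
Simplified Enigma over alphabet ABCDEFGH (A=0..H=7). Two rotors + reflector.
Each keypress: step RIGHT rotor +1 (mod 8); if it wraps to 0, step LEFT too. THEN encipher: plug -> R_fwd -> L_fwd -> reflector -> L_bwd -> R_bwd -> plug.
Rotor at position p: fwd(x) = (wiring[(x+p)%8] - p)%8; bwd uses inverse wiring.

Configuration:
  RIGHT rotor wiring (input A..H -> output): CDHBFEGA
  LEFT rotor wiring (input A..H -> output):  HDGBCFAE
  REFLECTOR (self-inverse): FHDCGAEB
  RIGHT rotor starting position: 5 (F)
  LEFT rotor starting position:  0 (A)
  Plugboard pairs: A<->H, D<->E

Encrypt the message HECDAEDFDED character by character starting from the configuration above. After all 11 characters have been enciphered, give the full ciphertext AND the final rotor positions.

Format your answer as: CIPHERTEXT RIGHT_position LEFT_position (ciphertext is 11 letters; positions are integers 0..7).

Answer: FBFFEDBBBFB 0 2

Derivation:
Char 1 ('H'): step: R->6, L=0; H->plug->A->R->A->L->H->refl->B->L'->D->R'->F->plug->F
Char 2 ('E'): step: R->7, L=0; E->plug->D->R->A->L->H->refl->B->L'->D->R'->B->plug->B
Char 3 ('C'): step: R->0, L->1 (L advanced); C->plug->C->R->H->L->G->refl->E->L'->E->R'->F->plug->F
Char 4 ('D'): step: R->1, L=1; D->plug->E->R->D->L->B->refl->H->L'->F->R'->F->plug->F
Char 5 ('A'): step: R->2, L=1; A->plug->H->R->B->L->F->refl->A->L'->C->R'->D->plug->E
Char 6 ('E'): step: R->3, L=1; E->plug->D->R->D->L->B->refl->H->L'->F->R'->E->plug->D
Char 7 ('D'): step: R->4, L=1; D->plug->E->R->G->L->D->refl->C->L'->A->R'->B->plug->B
Char 8 ('F'): step: R->5, L=1; F->plug->F->R->C->L->A->refl->F->L'->B->R'->B->plug->B
Char 9 ('D'): step: R->6, L=1; D->plug->E->R->B->L->F->refl->A->L'->C->R'->B->plug->B
Char 10 ('E'): step: R->7, L=1; E->plug->D->R->A->L->C->refl->D->L'->G->R'->F->plug->F
Char 11 ('D'): step: R->0, L->2 (L advanced); D->plug->E->R->F->L->C->refl->D->L'->D->R'->B->plug->B
Final: ciphertext=FBFFEDBBBFB, RIGHT=0, LEFT=2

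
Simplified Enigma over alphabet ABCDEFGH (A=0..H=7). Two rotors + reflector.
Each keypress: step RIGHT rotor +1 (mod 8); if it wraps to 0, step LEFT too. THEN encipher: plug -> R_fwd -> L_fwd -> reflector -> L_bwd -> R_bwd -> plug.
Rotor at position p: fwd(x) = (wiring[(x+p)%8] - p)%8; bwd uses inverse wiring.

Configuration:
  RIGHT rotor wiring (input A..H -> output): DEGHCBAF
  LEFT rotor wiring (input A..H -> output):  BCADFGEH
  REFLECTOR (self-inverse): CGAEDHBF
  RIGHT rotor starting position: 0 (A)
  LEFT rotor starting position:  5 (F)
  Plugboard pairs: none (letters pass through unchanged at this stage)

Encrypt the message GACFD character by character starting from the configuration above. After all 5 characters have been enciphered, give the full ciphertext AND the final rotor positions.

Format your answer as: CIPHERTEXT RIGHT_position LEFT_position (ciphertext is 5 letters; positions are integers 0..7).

Char 1 ('G'): step: R->1, L=5; G->plug->G->R->E->L->F->refl->H->L'->B->R'->D->plug->D
Char 2 ('A'): step: R->2, L=5; A->plug->A->R->E->L->F->refl->H->L'->B->R'->G->plug->G
Char 3 ('C'): step: R->3, L=5; C->plug->C->R->G->L->G->refl->B->L'->A->R'->F->plug->F
Char 4 ('F'): step: R->4, L=5; F->plug->F->R->A->L->B->refl->G->L'->G->R'->A->plug->A
Char 5 ('D'): step: R->5, L=5; D->plug->D->R->G->L->G->refl->B->L'->A->R'->C->plug->C
Final: ciphertext=DGFAC, RIGHT=5, LEFT=5

Answer: DGFAC 5 5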